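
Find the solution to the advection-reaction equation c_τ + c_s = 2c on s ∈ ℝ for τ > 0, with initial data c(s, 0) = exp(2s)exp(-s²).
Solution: Substitute c = exp(2s)u, i.e. u = exp(-2s)c.
By the product rule, c_s = exp(2s)(u_s + 2u), c_τ = exp(2s)u_τ.
Substituting into the PDE and dividing by exp(2s): u_τ + (u_s + 2u) = 2u.
The lower-order terms cancel, leaving the standard advection equation u_τ + u_s = 0.
Initial data for u: u(s,0) = exp(-2s)c(s,0) = exp(-s²).
Solve for u:
  By method of characteristics (waves move right with speed 1):
  Along characteristics s - τ = const, u is constant, so u(s,τ) = f(s - τ) with f = u(·, 0).
Hence u(s,τ) = exp(-(s - τ)²).
Transform back: c(s,τ) = exp(2s)u(s,τ).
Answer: c(s, τ) = exp(2s)exp(-(s - τ)²)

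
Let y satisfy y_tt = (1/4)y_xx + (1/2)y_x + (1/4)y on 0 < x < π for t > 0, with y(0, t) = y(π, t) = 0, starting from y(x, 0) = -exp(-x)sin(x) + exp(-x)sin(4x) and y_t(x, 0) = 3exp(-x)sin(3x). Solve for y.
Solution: Substitute y = exp(-x)u.
Then y_x = exp(-x)(u_x - u), y_xx = exp(-x)(u_xx - 2u_x + u), y_tt = exp(-x)u_tt; substituting and dividing by exp(-x), the lower-order terms cancel: u_tt = (1/4)u_xx (standard wave equation).
Data for u: u(x,0) = exp(x)y(x,0) = -sin(x) + sin(4x); u_t(x,0) = exp(x)y_t(x,0) = 3sin(3x). The boundary conditions carry over: u(0,t) = u(π,t) = 0.
Separating variables: u = Σ [A_n cos(ω_n t) + B_n sin(ω_n t)] sin(nx), ω_n = n/2. From ICs (B_n = velocity coefficient / ω_n): A_1=-1, A_4=1, B_3=2.
So u(x,t) = 2sin(3t/2)sin(3x) - sin(x)cos(t/2) + sin(4x)cos(2t), and y(x,t) = exp(-x)u(x,t).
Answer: y(x, t) = 2exp(-x)sin(3t/2)sin(3x) - exp(-x)sin(x)cos(t/2) + exp(-x)sin(4x)cos(2t)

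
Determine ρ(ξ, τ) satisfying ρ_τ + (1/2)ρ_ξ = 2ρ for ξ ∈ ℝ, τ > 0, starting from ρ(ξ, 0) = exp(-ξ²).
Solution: Substitute ρ = exp(2τ)u, i.e. u = exp(-2τ)ρ.
By the product rule, ρ_τ = exp(2τ)(u_τ + 2u), ρ_ξ = exp(2τ)u_ξ.
Substituting into the PDE and dividing by exp(2τ): u_τ + 2u + (1/2)u_ξ = 2u.
The lower-order terms cancel, leaving the standard advection equation u_τ + (1/2)u_ξ = 0.
Initial data for u: u(ξ,0) = ρ(ξ,0) = exp(-ξ²).
Solve for u:
  By method of characteristics (waves move right with speed 1/2):
  Along characteristics ξ - (1/2)τ = const, u is constant, so u(ξ,τ) = f(ξ - (1/2)τ) with f = u(·, 0).
Hence u(ξ,τ) = exp(-(ξ - τ/2)²).
Transform back: ρ(ξ,τ) = exp(2τ)u(ξ,τ).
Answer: ρ(ξ, τ) = exp(2τ)exp(-(ξ - τ/2)²)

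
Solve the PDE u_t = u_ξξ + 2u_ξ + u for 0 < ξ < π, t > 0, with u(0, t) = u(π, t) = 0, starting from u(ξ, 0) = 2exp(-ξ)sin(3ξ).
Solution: Substitute u = exp(-ξ)w, i.e. w = exp(ξ)u.
By the product rule, u_ξ = exp(-ξ)(w_ξ - w), u_ξξ = exp(-ξ)(w_ξξ - 2w_ξ + w), u_t = exp(-ξ)w_t.
Substituting into the PDE and dividing by exp(-ξ): w_t = (w_ξξ - 2w_ξ + w) + 2(w_ξ - w) + w.
The lower-order terms cancel, leaving the standard heat equation w_t = w_ξξ.
Initial data for w: w(ξ,0) = exp(ξ)u(ξ,0) = 2sin(3ξ). The boundary conditions carry over: w(0,t) = w(π,t) = 0.
Solve for w:
  Using separation of variables w = X(ξ)T(t):
  Eigenfunctions: sin(nξ), n = 1, 2, 3, ...
  General solution: w(ξ, t) = Σ c_n sin(nξ) exp(-n² t)
  Matching w(ξ,0) = 2sin(3ξ) term by term: c_3=2.
Hence w(ξ,t) = 2exp(-9t)sin(3ξ).
Transform back: u(ξ,t) = exp(-ξ)w(ξ,t).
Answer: u(ξ, t) = 2exp(-9t)exp(-ξ)sin(3ξ)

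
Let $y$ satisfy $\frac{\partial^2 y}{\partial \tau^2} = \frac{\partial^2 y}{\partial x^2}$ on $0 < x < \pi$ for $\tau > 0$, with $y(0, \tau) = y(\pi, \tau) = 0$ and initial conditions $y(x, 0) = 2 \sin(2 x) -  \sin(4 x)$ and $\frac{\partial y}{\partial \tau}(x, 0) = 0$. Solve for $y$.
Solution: Separating variables: $y = \sum [A_n \cos(\omega_n \tau) + B_n \sin(\omega_n \tau)] \sin(nx)$, $\omega_n = n$. From ICs: $A_2=2, A_4=-1$.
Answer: $y(x, \tau) = 2 \sin(2 x) \cos(2 \tau) -  \sin(4 x) \cos(4 \tau)$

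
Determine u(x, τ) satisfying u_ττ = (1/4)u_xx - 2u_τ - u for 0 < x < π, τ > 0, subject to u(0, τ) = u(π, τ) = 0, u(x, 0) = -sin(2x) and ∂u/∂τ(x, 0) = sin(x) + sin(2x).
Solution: Substitute u = exp(-τ)w, i.e. w = exp(τ)u.
By the product rule, u_τ = exp(-τ)(w_τ - w), u_ττ = exp(-τ)(w_ττ - 2w_τ + w), u_xx = exp(-τ)w_xx.
Substituting into the PDE and dividing by exp(-τ): w_ττ - 2w_τ + w = (1/4)w_xx - 2(w_τ - w) - w.
The lower-order terms cancel, leaving the standard wave equation w_ττ = (1/4)w_xx.
Initial data for w: w(x,0) = u(x,0) = -sin(2x); w_τ(x,0) = u_τ(x,0) + u(x,0) = sin(x). The boundary conditions carry over: w(0,τ) = w(π,τ) = 0.
Solve for w:
  Using separation of variables w = X(x)T(τ):
  Eigenfunctions: sin(nx), n = 1, 2, 3, ...
  General solution: w(x, τ) = Σ [A_n cos(n τ/2) + B_n sin(n τ/2)] sin(nx)
  From w(x,0) = -sin(2x): A_2=-1. From w_τ(x,0) = sin(x), using w_τ(x,0) = Σ ω_n B_n sin(nx) with ω_n = n/2: B_1 = 1/(1/2) = 2.
Hence w(x,τ) = 2sin(x)sin(τ/2) - sin(2x)cos(τ).
Transform back: u(x,τ) = exp(-τ)w(x,τ).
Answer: u(x, τ) = 2exp(-τ)sin(x)sin(τ/2) - exp(-τ)sin(2x)cos(τ)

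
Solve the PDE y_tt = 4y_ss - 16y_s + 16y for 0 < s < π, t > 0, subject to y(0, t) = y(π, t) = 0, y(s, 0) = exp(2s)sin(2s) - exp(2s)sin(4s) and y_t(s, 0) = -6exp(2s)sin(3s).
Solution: Substitute y = exp(2s)u.
Then y_s = exp(2s)(u_s + 2u), y_ss = exp(2s)(u_ss + 4u_s + 4u), y_tt = exp(2s)u_tt; substituting and dividing by exp(2s), the lower-order terms cancel: u_tt = 4u_ss (standard wave equation).
Data for u: u(s,0) = exp(-2s)y(s,0) = sin(2s) - sin(4s); u_t(s,0) = exp(-2s)y_t(s,0) = -6sin(3s). The boundary conditions carry over: u(0,t) = u(π,t) = 0.
Separating variables: u = Σ [A_n cos(ω_n t) + B_n sin(ω_n t)] sin(ns), ω_n = 2n. From ICs (B_n = velocity coefficient / ω_n): A_2=1, A_4=-1, B_3=-1.
So u(s,t) = sin(2s)cos(4t) - sin(3s)sin(6t) - sin(4s)cos(8t), and y(s,t) = exp(2s)u(s,t).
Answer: y(s, t) = exp(2s)sin(2s)cos(4t) - exp(2s)sin(3s)sin(6t) - exp(2s)sin(4s)cos(8t)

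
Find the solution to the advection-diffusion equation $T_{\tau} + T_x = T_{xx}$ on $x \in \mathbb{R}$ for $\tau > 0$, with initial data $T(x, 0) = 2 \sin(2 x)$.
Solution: Moving frame: $\eta = x - \tau$, $\sigma = \tau$, $T = u(\eta,\sigma)$, so $T_{\tau} = u_{\sigma} - u_{\eta}$ and $T_{xx} = u_{\eta\eta}$.
Hence $T_{\tau} + T_x = u_{\sigma}$ and the PDE becomes the heat equation $u_{\sigma} = u_{\eta\eta}$ on $\eta \in \mathbb{R}$.
Initial data: $u(\eta,0) = T(\eta,0) = 2 \sin(2 \eta)$. Each mode $\sin(n\eta)$ decays as $e^{-n^2\sigma}$ on $\mathbb{R}$, so $u(\eta,\sigma) = \sum c_n e^{-n^2\sigma} \sin(n\eta)$ with $c_2=2$: $u(\eta,\sigma) = 2 e^{-4 \sigma} \sin(2 \eta)$.
Substituting back: $T(x,\tau) = u(x - \tau, \tau)$.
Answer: $T(x, \tau) = -2 e^{-4 \tau} \sin(2 \tau - 2 x)$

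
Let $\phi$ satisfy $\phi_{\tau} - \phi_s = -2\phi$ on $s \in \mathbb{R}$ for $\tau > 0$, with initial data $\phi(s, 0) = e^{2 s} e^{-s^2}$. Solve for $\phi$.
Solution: Substitute $\phi = e^{2s}u$, i.e. $u = e^{-2s}\phi$.
By the product rule, $\phi_s = e^{2s}(u_s + 2u)$, $\phi_{\tau} = e^{2s}u_{\tau}$.
Substituting into the PDE and dividing by $e^{2s}$: $u_{\tau} - (u_s + 2u) = -2u$.
The lower-order terms cancel, leaving the standard advection equation $u_{\tau} - u_s = 0$.
Initial data for $u$: $u(s,0) = e^{-2s}\phi(s,0) = e^{-s^2}$.
Solve for $u$:
  By method of characteristics (waves move left with speed 1):
  Along characteristics $s + \tau =$ const, $u$ is constant, so $u(s,\tau) = f(s + \tau)$ with $f = u( \cdot , 0)$.
Hence $u(s,\tau) = e^{-(s + \tau)^2}$.
Transform back: $\phi(s,\tau) = e^{2s}u(s,\tau)$.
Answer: $\phi(s, \tau) = e^{2 s} e^{-(\tau + s)^2}$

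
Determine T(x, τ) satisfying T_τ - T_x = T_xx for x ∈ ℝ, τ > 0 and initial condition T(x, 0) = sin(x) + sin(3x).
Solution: Change to a moving frame: let η = x + τ, σ = τ and write T(x,τ) = u(η,σ).
By the chain rule T_τ = u_σ + u_η, T_x = u_η, T_xx = u_ηη.
Then T_τ - T_x = u_σ: the advection term cancels and the PDE becomes the heat equation u_σ = u_ηη on η ∈ ℝ.
Initial data: u(η,0) = T(η,0) = sin(η) + sin(3η).
On η ∈ ℝ each mode satisfies (sin(nη))″ = -n² sin(nη), so exp(-n²σ) sin(nη) solves the heat equation; by superposition u(η,σ) = Σ c_n exp(-n²σ) sin(nη).
Reading off the coefficients: c_1=1, c_3=1, so u(η,σ) = exp(-σ)sin(η) + exp(-9σ)sin(3η).
Substituting back η = x + τ, σ = τ: T(x,τ) = u(x + τ, τ).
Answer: T(x, τ) = exp(-τ)sin(x + τ) + exp(-9τ)sin(3x + 3τ)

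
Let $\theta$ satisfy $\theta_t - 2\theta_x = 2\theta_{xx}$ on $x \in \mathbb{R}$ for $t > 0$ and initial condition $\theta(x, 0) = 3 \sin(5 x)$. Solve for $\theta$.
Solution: Change to a moving frame: let $\eta = x + 2t$, $\sigma = t$ and write $\theta(x,t) = u(\eta,\sigma)$.
By the chain rule $\theta_t = u_{\sigma} + 2u_{\eta}$, $\theta_x = u_{\eta}$, $\theta_{xx} = u_{\eta\eta}$.
Then $\theta_t - 2\theta_x = u_{\sigma}$: the advection term cancels and the PDE becomes the heat equation $u_{\sigma} = 2u_{\eta\eta}$ on $\eta \in \mathbb{R}$.
Initial data: $u(\eta,0) = \theta(\eta,0) = 3 \sin(5 \eta)$.
On $\eta \in \mathbb{R}$ each mode satisfies $(\sin(n\eta))'' = -n^2 \sin(n\eta)$, so $e^{-2n^2\sigma} \sin(n\eta)$ solves the heat equation; by superposition $u(\eta,\sigma) = \sum c_n e^{-2n^2\sigma} \sin(n\eta)$.
Reading off the coefficients: $c_5=3$, so $u(\eta,\sigma) = 3 e^{-50 \sigma} \sin(5 \eta)$.
Substituting back $\eta = x + 2t$, $\sigma = t$: $\theta(x,t) = u(x + 2t, t)$.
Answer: $\theta(x, t) = 3 e^{-50 t} \sin(10 t + 5 x)$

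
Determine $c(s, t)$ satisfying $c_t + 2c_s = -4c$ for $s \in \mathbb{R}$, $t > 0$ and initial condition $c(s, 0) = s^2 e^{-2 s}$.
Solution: Substitute $c = e^{-2s}u$, i.e. $u = e^{2s}c$.
By the product rule, $c_s = e^{-2s}(u_s - 2u)$, $c_t = e^{-2s}u_t$.
Substituting into the PDE and dividing by $e^{-2s}$: $u_t + 2(u_s - 2u) = -4u$.
The lower-order terms cancel, leaving the standard advection equation $u_t + 2u_s = 0$.
Initial data for $u$: $u(s,0) = e^{2s}c(s,0) = s^2$.
Solve for $u$:
  By method of characteristics (waves move right with speed 2):
  Along characteristics $s - 2t =$ const, $u$ is constant, so $u(s,t) = f(s - 2t)$ with $f = u( \cdot , 0)$.
Hence $u(s,t) = s^2 - 4 s t + 4 t^2$.
Transform back: $c(s,t) = e^{-2s}u(s,t)$.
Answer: $c(s, t) = s^2 e^{-2 s} - 4 s t e^{-2 s} + 4 t^2 e^{-2 s}$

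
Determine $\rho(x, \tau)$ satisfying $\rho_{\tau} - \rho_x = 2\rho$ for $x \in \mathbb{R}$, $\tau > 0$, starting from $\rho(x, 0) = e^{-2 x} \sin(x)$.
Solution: Substitute $\rho = e^{-2x}u$.
Then $\rho_x = e^{-2x}(u_x - 2u)$, $\rho_{\tau} = e^{-2x}u_{\tau}$; substituting and dividing by $e^{-2x}$, the lower-order terms cancel: $u_{\tau} - u_x = 0$ (standard advection equation).
Data for $u$: $u(x,0) = e^{2x}\rho(x,0) = \sin(x)$.
By characteristics ($dx/d\tau = -1$), $u(x,\tau) = f(x + \tau)$ with $f = u( \cdot , 0)$.
So $u(x,\tau) = \sin(x + \tau)$, and $\rho(x,\tau) = e^{-2x}u(x,\tau)$.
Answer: $\rho(x, \tau) = e^{-2 x} \sin(\tau + x)$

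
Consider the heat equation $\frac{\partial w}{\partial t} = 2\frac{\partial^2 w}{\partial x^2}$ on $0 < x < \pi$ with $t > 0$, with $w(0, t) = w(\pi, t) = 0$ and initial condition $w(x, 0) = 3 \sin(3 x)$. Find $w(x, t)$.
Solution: Separating variables: $w = \sum c_n e^{-2n^2t} \sin(nx)$. From $w(x,0) = 3 \sin(3 x)$: $c_3=3$.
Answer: $w(x, t) = 3 e^{-18 t} \sin(3 x)$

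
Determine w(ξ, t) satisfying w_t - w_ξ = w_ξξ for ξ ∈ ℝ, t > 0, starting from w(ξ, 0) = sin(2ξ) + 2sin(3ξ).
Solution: Moving frame: η = ξ + t, σ = t, w = u(η,σ), so w_t = u_σ + u_η and w_ξξ = u_ηη.
Hence w_t - w_ξ = u_σ and the PDE becomes the heat equation u_σ = u_ηη on η ∈ ℝ.
Initial data: u(η,0) = w(η,0) = sin(2η) + 2sin(3η). Each mode sin(nη) decays as exp(-n²σ) on ℝ, so u(η,σ) = Σ c_n exp(-n²σ) sin(nη) with c_2=1, c_3=2: u(η,σ) = exp(-4σ)sin(2η) + 2exp(-9σ)sin(3η).
Substituting back: w(ξ,t) = u(ξ + t, t).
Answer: w(ξ, t) = exp(-4t)sin(2t + 2ξ) + 2exp(-9t)sin(3t + 3ξ)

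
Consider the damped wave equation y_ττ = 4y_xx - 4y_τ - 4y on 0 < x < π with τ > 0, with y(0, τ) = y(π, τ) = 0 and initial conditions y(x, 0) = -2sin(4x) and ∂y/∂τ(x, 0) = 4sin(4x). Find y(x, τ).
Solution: Substitute y = exp(-2τ)u.
Then y_τ = exp(-2τ)(u_τ - 2u), y_ττ = exp(-2τ)(u_ττ - 4u_τ + 4u), y_xx = exp(-2τ)u_xx; substituting and dividing by exp(-2τ), the lower-order terms cancel: u_ττ = 4u_xx (standard wave equation).
Data for u: u(x,0) = y(x,0) = -2sin(4x); u_τ(x,0) = y_τ(x,0) + 2y(x,0) = 0. The boundary conditions carry over: u(0,τ) = u(π,τ) = 0.
Separating variables: u = Σ [A_n cos(ω_n τ) + B_n sin(ω_n τ)] sin(nx), ω_n = 2n. From ICs: A_4=-2.
So u(x,τ) = -2sin(4x)cos(8τ), and y(x,τ) = exp(-2τ)u(x,τ).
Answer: y(x, τ) = -2exp(-2τ)sin(4x)cos(8τ)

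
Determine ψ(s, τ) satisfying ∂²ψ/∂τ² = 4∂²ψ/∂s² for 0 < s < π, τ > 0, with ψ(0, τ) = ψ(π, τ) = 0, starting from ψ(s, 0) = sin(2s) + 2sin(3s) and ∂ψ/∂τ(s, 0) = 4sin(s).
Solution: Separating variables: ψ = Σ [A_n cos(ω_n τ) + B_n sin(ω_n τ)] sin(ns), ω_n = 2n. From ICs (B_n = velocity coefficient / ω_n): A_2=1, A_3=2, B_1=2.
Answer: ψ(s, τ) = 2sin(s)sin(2τ) + sin(2s)cos(4τ) + 2sin(3s)cos(6τ)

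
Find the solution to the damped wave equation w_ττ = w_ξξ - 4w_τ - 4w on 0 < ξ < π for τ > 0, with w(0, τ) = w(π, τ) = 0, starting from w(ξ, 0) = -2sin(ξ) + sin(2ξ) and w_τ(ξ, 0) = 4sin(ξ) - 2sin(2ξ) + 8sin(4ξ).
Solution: Substitute w = exp(-2τ)u.
Then w_τ = exp(-2τ)(u_τ - 2u), w_ττ = exp(-2τ)(u_ττ - 4u_τ + 4u), w_ξξ = exp(-2τ)u_ξξ; substituting and dividing by exp(-2τ), the lower-order terms cancel: u_ττ = u_ξξ (standard wave equation).
Data for u: u(ξ,0) = w(ξ,0) = -2sin(ξ) + sin(2ξ); u_τ(ξ,0) = w_τ(ξ,0) + 2w(ξ,0) = 8sin(4ξ). The boundary conditions carry over: u(0,τ) = u(π,τ) = 0.
Separating variables: u = Σ [A_n cos(ω_n τ) + B_n sin(ω_n τ)] sin(nξ), ω_n = n. From ICs (B_n = velocity coefficient / ω_n): A_1=-2, A_2=1, B_4=2.
So u(ξ,τ) = -2sin(ξ)cos(τ) + sin(2ξ)cos(2τ) + 2sin(4ξ)sin(4τ), and w(ξ,τ) = exp(-2τ)u(ξ,τ).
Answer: w(ξ, τ) = -2exp(-2τ)sin(ξ)cos(τ) + exp(-2τ)sin(2ξ)cos(2τ) + 2exp(-2τ)sin(4ξ)sin(4τ)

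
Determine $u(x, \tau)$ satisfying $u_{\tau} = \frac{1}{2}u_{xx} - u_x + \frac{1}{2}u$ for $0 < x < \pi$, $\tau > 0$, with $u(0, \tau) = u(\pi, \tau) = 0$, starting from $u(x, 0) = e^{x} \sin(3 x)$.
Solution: Substitute $u = e^{x}w$, i.e. $w = e^{-x}u$.
By the product rule, $u_x = e^{x}(w_x + w)$, $u_{xx} = e^{x}(w_{xx} + 2w_x + w)$, $u_{\tau} = e^{x}w_{\tau}$.
Substituting into the PDE and dividing by $e^{x}$: $w_{\tau} = \frac{1}{2}(w_{xx} + 2w_x + w) - (w_x + w) + \frac{1}{2}w$.
The lower-order terms cancel, leaving the standard heat equation $w_{\tau} = \frac{1}{2}w_{xx}$.
Initial data for $w$: $w(x,0) = e^{-x}u(x,0) = \sin(3 x)$. The boundary conditions carry over: $w(0,\tau) = w(\pi,\tau) = 0$.
Solve for $w$:
  Using separation of variables $w = X(x)T(\tau)$:
  Eigenfunctions: $\sin(nx)$, $n = 1, 2, 3, \ldots$
  General solution: $w(x, \tau) = \sum c_n \sin(nx) e^{-n^2 \tau/2}$
  Matching $w(x,0) = \sin(3 x)$ term by term: $c_3=1$.
Hence $w(x,\tau) = e^{-9 \tau/2} \sin(3 x)$.
Transform back: $u(x,\tau) = e^{x}w(x,\tau)$.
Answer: $u(x, \tau) = e^{-9 \tau/2} e^{x} \sin(3 x)$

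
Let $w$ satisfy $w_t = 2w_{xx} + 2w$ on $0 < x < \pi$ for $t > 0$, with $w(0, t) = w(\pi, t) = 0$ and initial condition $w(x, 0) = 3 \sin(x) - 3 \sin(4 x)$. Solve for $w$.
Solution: Substitute $w = e^{2t}u$, i.e. $u = e^{-2t}w$.
By the product rule, $w_t = e^{2t}(u_t + 2u)$, $w_{xx} = e^{2t}u_{xx}$.
Substituting into the PDE and dividing by $e^{2t}$: $u_t + 2u = 2u_{xx} + 2u$.
The lower-order terms cancel, leaving the standard heat equation $u_t = 2u_{xx}$.
Initial data for $u$: $u(x,0) = w(x,0) = 3 \sin(x) - 3 \sin(4 x)$. The boundary conditions carry over: $u(0,t) = u(\pi,t) = 0$.
Solve for $u$:
  Using separation of variables $u = X(x)T(t)$:
  Eigenfunctions: $\sin(nx)$, $n = 1, 2, 3, \ldots$
  General solution: $u(x, t) = \sum c_n \sin(nx) e^{-2n^2 t}$
  Matching $u(x,0) = 3 \sin(x) - 3 \sin(4 x)$ term by term: $c_1=3, c_4=-3$.
Hence $u(x,t) = 3 e^{-2 t} \sin(x) - 3 e^{-32 t} \sin(4 x)$.
Transform back: $w(x,t) = e^{2t}u(x,t)$.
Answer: $w(x, t) = 3 \sin(x) - 3 e^{-30 t} \sin(4 x)$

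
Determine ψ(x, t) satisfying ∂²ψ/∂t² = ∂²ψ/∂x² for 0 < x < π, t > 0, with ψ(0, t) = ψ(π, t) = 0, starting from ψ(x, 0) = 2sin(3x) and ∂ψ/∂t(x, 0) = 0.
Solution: Separating variables: ψ = Σ [A_n cos(ω_n t) + B_n sin(ω_n t)] sin(nx), ω_n = n. From ICs: A_3=2.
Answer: ψ(x, t) = 2sin(3x)cos(3t)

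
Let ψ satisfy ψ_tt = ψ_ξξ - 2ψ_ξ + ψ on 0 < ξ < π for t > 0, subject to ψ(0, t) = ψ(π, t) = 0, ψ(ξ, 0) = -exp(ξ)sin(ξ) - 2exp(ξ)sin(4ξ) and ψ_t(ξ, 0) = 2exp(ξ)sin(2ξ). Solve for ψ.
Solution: Substitute ψ = exp(ξ)u.
Then ψ_ξ = exp(ξ)(u_ξ + u), ψ_ξξ = exp(ξ)(u_ξξ + 2u_ξ + u), ψ_tt = exp(ξ)u_tt; substituting and dividing by exp(ξ), the lower-order terms cancel: u_tt = u_ξξ (standard wave equation).
Data for u: u(ξ,0) = exp(-ξ)ψ(ξ,0) = -sin(ξ) - 2sin(4ξ); u_t(ξ,0) = exp(-ξ)ψ_t(ξ,0) = 2sin(2ξ). The boundary conditions carry over: u(0,t) = u(π,t) = 0.
Separating variables: u = Σ [A_n cos(ω_n t) + B_n sin(ω_n t)] sin(nξ), ω_n = n. From ICs (B_n = velocity coefficient / ω_n): A_1=-1, A_4=-2, B_2=1.
So u(ξ,t) = sin(2t)sin(2ξ) - sin(ξ)cos(t) - 2sin(4ξ)cos(4t), and ψ(ξ,t) = exp(ξ)u(ξ,t).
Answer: ψ(ξ, t) = exp(ξ)sin(2t)sin(2ξ) - exp(ξ)sin(ξ)cos(t) - 2exp(ξ)sin(4ξ)cos(4t)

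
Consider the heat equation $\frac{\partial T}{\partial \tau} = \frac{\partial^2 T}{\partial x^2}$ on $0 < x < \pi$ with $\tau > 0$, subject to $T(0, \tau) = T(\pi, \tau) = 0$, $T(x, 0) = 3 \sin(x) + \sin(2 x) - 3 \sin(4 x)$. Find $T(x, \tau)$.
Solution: Separating variables: $T = \sum c_n e^{-n^2\tau} \sin(nx)$. From $T(x,0) = 3 \sin(x) + \sin(2 x) - 3 \sin(4 x)$: $c_1=3, c_2=1, c_4=-3$.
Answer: $T(x, \tau) = 3 e^{-\tau} \sin(x) + e^{-4 \tau} \sin(2 x) - 3 e^{-16 \tau} \sin(4 x)$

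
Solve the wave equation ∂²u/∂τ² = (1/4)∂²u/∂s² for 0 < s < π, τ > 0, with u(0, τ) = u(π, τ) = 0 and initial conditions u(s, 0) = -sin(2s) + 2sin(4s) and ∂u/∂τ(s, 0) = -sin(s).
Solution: Using separation of variables u = X(s)T(τ):
Eigenfunctions: sin(ns), n = 1, 2, 3, ...
General solution: u(s, τ) = Σ [A_n cos(n τ/2) + B_n sin(n τ/2)] sin(ns)
From u(s,0) = -sin(2s) + 2sin(4s): A_2=-1, A_4=2. From u_τ(s,0) = -sin(s), using u_τ(s,0) = Σ ω_n B_n sin(ns) with ω_n = n/2: B_1 = (-1)/(1/2) = -2.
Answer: u(s, τ) = -2sin(s)sin(τ/2) - sin(2s)cos(τ) + 2sin(4s)cos(2τ)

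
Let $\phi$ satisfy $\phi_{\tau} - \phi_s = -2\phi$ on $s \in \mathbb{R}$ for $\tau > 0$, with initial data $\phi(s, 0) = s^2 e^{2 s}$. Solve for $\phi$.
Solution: Substitute $\phi = e^{2s}u$, i.e. $u = e^{-2s}\phi$.
By the product rule, $\phi_s = e^{2s}(u_s + 2u)$, $\phi_{\tau} = e^{2s}u_{\tau}$.
Substituting into the PDE and dividing by $e^{2s}$: $u_{\tau} - (u_s + 2u) = -2u$.
The lower-order terms cancel, leaving the standard advection equation $u_{\tau} - u_s = 0$.
Initial data for $u$: $u(s,0) = e^{-2s}\phi(s,0) = s^2$.
Solve for $u$:
  By method of characteristics (waves move left with speed 1):
  Along characteristics $s + \tau =$ const, $u$ is constant, so $u(s,\tau) = f(s + \tau)$ with $f = u( \cdot , 0)$.
Hence $u(s,\tau) = s^2 + 2 s \tau + \tau^2$.
Transform back: $\phi(s,\tau) = e^{2s}u(s,\tau)$.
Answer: $\phi(s, \tau) = \tau^2 e^{2 s} + 2 \tau s e^{2 s} + s^2 e^{2 s}$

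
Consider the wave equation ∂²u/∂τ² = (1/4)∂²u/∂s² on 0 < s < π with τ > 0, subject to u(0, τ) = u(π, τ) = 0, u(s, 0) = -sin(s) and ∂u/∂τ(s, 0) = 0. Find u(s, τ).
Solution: Using separation of variables u = X(s)T(τ):
Eigenfunctions: sin(ns), n = 1, 2, 3, ...
General solution: u(s, τ) = Σ [A_n cos(n τ/2) + B_n sin(n τ/2)] sin(ns)
From u(s,0) = -sin(s): A_1=-1. From u_τ(s,0) = 0: all B_n = 0.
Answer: u(s, τ) = -sin(s)cos(τ/2)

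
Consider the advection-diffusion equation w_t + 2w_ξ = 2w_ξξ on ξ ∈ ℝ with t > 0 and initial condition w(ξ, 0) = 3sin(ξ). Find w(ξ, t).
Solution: Moving frame: η = ξ - 2t, σ = t, w = u(η,σ), so w_t = u_σ - 2u_η and w_ξξ = u_ηη.
Hence w_t + 2w_ξ = u_σ and the PDE becomes the heat equation u_σ = 2u_ηη on η ∈ ℝ.
Initial data: u(η,0) = w(η,0) = 3sin(η). Each mode sin(nη) decays as exp(-2n²σ) on ℝ, so u(η,σ) = Σ c_n exp(-2n²σ) sin(nη) with c_1=3: u(η,σ) = 3exp(-2σ)sin(η).
Substituting back: w(ξ,t) = u(ξ - 2t, t).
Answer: w(ξ, t) = -3exp(-2t)sin(2t - ξ)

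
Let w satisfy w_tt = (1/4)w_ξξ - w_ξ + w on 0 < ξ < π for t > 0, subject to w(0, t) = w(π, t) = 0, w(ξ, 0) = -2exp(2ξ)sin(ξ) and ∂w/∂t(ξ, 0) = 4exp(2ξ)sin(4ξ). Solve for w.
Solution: Substitute w = exp(2ξ)u, i.e. u = exp(-2ξ)w.
By the product rule, w_ξ = exp(2ξ)(u_ξ + 2u), w_ξξ = exp(2ξ)(u_ξξ + 4u_ξ + 4u), w_tt = exp(2ξ)u_tt.
Substituting into the PDE and dividing by exp(2ξ): u_tt = (1/4)(u_ξξ + 4u_ξ + 4u) - (u_ξ + 2u) + u.
The lower-order terms cancel, leaving the standard wave equation u_tt = (1/4)u_ξξ.
Initial data for u: u(ξ,0) = exp(-2ξ)w(ξ,0) = -2sin(ξ); u_t(ξ,0) = exp(-2ξ)w_t(ξ,0) = 4sin(4ξ). The boundary conditions carry over: u(0,t) = u(π,t) = 0.
Solve for u:
  Using separation of variables u = X(ξ)T(t):
  Eigenfunctions: sin(nξ), n = 1, 2, 3, ...
  General solution: u(ξ, t) = Σ [A_n cos(n t/2) + B_n sin(n t/2)] sin(nξ)
  From u(ξ,0) = -2sin(ξ): A_1=-2. From u_t(ξ,0) = 4sin(4ξ), using u_t(ξ,0) = Σ ω_n B_n sin(nξ) with ω_n = n/2: B_4 = 4/2 = 2.
Hence u(ξ,t) = 2sin(2t)sin(4ξ) - 2sin(ξ)cos(t/2).
Transform back: w(ξ,t) = exp(2ξ)u(ξ,t).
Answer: w(ξ, t) = 2exp(2ξ)sin(2t)sin(4ξ) - 2exp(2ξ)sin(ξ)cos(t/2)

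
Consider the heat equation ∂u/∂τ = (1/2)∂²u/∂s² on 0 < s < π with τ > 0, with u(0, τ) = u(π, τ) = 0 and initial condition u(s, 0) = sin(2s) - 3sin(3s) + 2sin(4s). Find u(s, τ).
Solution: Using separation of variables u = X(s)T(τ):
Eigenfunctions: sin(ns), n = 1, 2, 3, ...
General solution: u(s, τ) = Σ c_n sin(ns) exp(-n² τ/2)
Matching u(s,0) = sin(2s) - 3sin(3s) + 2sin(4s) term by term: c_2=1, c_3=-3, c_4=2.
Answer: u(s, τ) = exp(-2τ)sin(2s) + 2exp(-8τ)sin(4s) - 3exp(-9τ/2)sin(3s)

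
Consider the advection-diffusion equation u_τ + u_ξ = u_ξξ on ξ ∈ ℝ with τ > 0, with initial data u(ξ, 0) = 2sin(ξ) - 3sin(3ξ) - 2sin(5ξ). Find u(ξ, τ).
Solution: Moving frame: η = ξ - τ, σ = τ, u = w(η,σ), so u_τ = w_σ - w_η and u_ξξ = w_ηη.
Hence u_τ + u_ξ = w_σ and the PDE becomes the heat equation w_σ = w_ηη on η ∈ ℝ.
Initial data: w(η,0) = u(η,0) = 2sin(η) - 3sin(3η) - 2sin(5η). Each mode sin(nη) decays as exp(-n²σ) on ℝ, so w(η,σ) = Σ c_n exp(-n²σ) sin(nη) with c_1=2, c_3=-3, c_5=-2: w(η,σ) = 2exp(-σ)sin(η) - 3exp(-9σ)sin(3η) - 2exp(-25σ)sin(5η).
Substituting back: u(ξ,τ) = w(ξ - τ, τ).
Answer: u(ξ, τ) = 2exp(-τ)sin(ξ - τ) - 3exp(-9τ)sin(3ξ - 3τ) - 2exp(-25τ)sin(5ξ - 5τ)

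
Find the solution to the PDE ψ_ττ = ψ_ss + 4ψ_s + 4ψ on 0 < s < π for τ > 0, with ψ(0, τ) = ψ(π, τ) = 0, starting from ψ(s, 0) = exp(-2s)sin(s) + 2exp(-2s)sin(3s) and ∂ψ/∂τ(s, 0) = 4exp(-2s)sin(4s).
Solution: Substitute ψ = exp(-2s)u, i.e. u = exp(2s)ψ.
By the product rule, ψ_s = exp(-2s)(u_s - 2u), ψ_ss = exp(-2s)(u_ss - 4u_s + 4u), ψ_ττ = exp(-2s)u_ττ.
Substituting into the PDE and dividing by exp(-2s): u_ττ = (u_ss - 4u_s + 4u) + 4(u_s - 2u) + 4u.
The lower-order terms cancel, leaving the standard wave equation u_ττ = u_ss.
Initial data for u: u(s,0) = exp(2s)ψ(s,0) = sin(s) + 2sin(3s); u_τ(s,0) = exp(2s)ψ_τ(s,0) = 4sin(4s). The boundary conditions carry over: u(0,τ) = u(π,τ) = 0.
Solve for u:
  Using separation of variables u = X(s)T(τ):
  Eigenfunctions: sin(ns), n = 1, 2, 3, ...
  General solution: u(s, τ) = Σ [A_n cos(n τ) + B_n sin(n τ)] sin(ns)
  From u(s,0) = sin(s) + 2sin(3s): A_1=1, A_3=2. From u_τ(s,0) = 4sin(4s), using u_τ(s,0) = Σ ω_n B_n sin(ns) with ω_n = n: B_4 = 4/4 = 1.
Hence u(s,τ) = sin(s)cos(τ) + 2sin(3s)cos(3τ) + sin(4s)sin(4τ).
Transform back: ψ(s,τ) = exp(-2s)u(s,τ).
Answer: ψ(s, τ) = exp(-2s)sin(s)cos(τ) + 2exp(-2s)sin(3s)cos(3τ) + exp(-2s)sin(4s)sin(4τ)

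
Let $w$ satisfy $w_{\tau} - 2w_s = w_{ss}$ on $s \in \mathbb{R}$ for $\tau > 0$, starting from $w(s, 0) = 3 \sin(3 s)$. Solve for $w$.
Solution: Moving frame: $\eta = s + 2\tau$, $\sigma = \tau$, $w = u(\eta,\sigma)$, so $w_{\tau} = u_{\sigma} + 2u_{\eta}$ and $w_{ss} = u_{\eta\eta}$.
Hence $w_{\tau} - 2w_s = u_{\sigma}$ and the PDE becomes the heat equation $u_{\sigma} = u_{\eta\eta}$ on $\eta \in \mathbb{R}$.
Initial data: $u(\eta,0) = w(\eta,0) = 3 \sin(3 \eta)$. Each mode $\sin(n\eta)$ decays as $e^{-n^2\sigma}$ on $\mathbb{R}$, so $u(\eta,\sigma) = \sum c_n e^{-n^2\sigma} \sin(n\eta)$ with $c_3=3$: $u(\eta,\sigma) = 3 e^{-9 \sigma} \sin(3 \eta)$.
Substituting back: $w(s,\tau) = u(s + 2\tau, \tau)$.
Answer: $w(s, \tau) = 3 e^{-9 \tau} \sin(6 \tau + 3 s)$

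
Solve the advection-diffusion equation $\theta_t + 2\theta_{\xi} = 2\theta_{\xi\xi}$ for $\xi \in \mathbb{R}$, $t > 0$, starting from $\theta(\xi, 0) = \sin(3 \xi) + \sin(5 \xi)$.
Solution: Moving frame: $\eta = \xi - 2t$, $\sigma = t$, $\theta = u(\eta,\sigma)$, so $\theta_t = u_{\sigma} - 2u_{\eta}$ and $\theta_{\xi\xi} = u_{\eta\eta}$.
Hence $\theta_t + 2\theta_{\xi} = u_{\sigma}$ and the PDE becomes the heat equation $u_{\sigma} = 2u_{\eta\eta}$ on $\eta \in \mathbb{R}$.
Initial data: $u(\eta,0) = \theta(\eta,0) = \sin(3 \eta) + \sin(5 \eta)$. Each mode $\sin(n\eta)$ decays as $e^{-2n^2\sigma}$ on $\mathbb{R}$, so $u(\eta,\sigma) = \sum c_n e^{-2n^2\sigma} \sin(n\eta)$ with $c_3=1, c_5=1$: $u(\eta,\sigma) = e^{-18 \sigma} \sin(3 \eta) + e^{-50 \sigma} \sin(5 \eta)$.
Substituting back: $\theta(\xi,t) = u(\xi - 2t, t)$.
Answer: $\theta(\xi, t) = e^{-18 t} \sin(3 \xi - 6 t) + e^{-50 t} \sin(5 \xi - 10 t)$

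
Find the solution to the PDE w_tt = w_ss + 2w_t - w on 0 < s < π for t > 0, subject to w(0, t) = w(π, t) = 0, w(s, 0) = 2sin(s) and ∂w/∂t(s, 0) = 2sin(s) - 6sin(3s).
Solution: Substitute w = exp(t)u, i.e. u = exp(-t)w.
By the product rule, w_t = exp(t)(u_t + u), w_tt = exp(t)(u_tt + 2u_t + u), w_ss = exp(t)u_ss.
Substituting into the PDE and dividing by exp(t): u_tt + 2u_t + u = u_ss + 2(u_t + u) - u.
The lower-order terms cancel, leaving the standard wave equation u_tt = u_ss.
Initial data for u: u(s,0) = w(s,0) = 2sin(s); u_t(s,0) = w_t(s,0) - w(s,0) = -6sin(3s). The boundary conditions carry over: u(0,t) = u(π,t) = 0.
Solve for u:
  Using separation of variables u = X(s)T(t):
  Eigenfunctions: sin(ns), n = 1, 2, 3, ...
  General solution: u(s, t) = Σ [A_n cos(n t) + B_n sin(n t)] sin(ns)
  From u(s,0) = 2sin(s): A_1=2. From u_t(s,0) = -6sin(3s), using u_t(s,0) = Σ ω_n B_n sin(ns) with ω_n = n: B_3 = (-6)/3 = -2.
Hence u(s,t) = 2sin(s)cos(t) - 2sin(3s)sin(3t).
Transform back: w(s,t) = exp(t)u(s,t).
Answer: w(s, t) = 2exp(t)sin(s)cos(t) - 2exp(t)sin(3s)sin(3t)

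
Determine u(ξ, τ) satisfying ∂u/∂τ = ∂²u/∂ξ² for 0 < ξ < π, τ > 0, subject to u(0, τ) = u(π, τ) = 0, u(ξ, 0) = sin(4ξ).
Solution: Using separation of variables u = X(ξ)T(τ):
Eigenfunctions: sin(nξ), n = 1, 2, 3, ...
General solution: u(ξ, τ) = Σ c_n sin(nξ) exp(-n² τ)
Matching u(ξ,0) = sin(4ξ) term by term: c_4=1.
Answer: u(ξ, τ) = exp(-16τ)sin(4ξ)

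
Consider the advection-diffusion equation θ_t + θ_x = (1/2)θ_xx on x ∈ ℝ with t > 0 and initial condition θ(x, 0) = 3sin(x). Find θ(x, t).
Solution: Change to a moving frame: let η = x - t, σ = t and write θ(x,t) = u(η,σ).
By the chain rule θ_t = u_σ - u_η, θ_x = u_η, θ_xx = u_ηη.
Then θ_t + θ_x = u_σ: the advection term cancels and the PDE becomes the heat equation u_σ = (1/2)u_ηη on η ∈ ℝ.
Initial data: u(η,0) = θ(η,0) = 3sin(η).
On η ∈ ℝ each mode satisfies (sin(nη))″ = -n² sin(nη), so exp(-n²σ/2) sin(nη) solves the heat equation; by superposition u(η,σ) = Σ c_n exp(-n²σ/2) sin(nη).
Reading off the coefficients: c_1=3, so u(η,σ) = 3exp(-σ/2)sin(η).
Substituting back η = x - t, σ = t: θ(x,t) = u(x - t, t).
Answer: θ(x, t) = -3exp(-t/2)sin(t - x)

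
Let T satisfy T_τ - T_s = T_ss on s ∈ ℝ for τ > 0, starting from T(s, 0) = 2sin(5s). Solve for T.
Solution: Moving frame: η = s + τ, σ = τ, T = u(η,σ), so T_τ = u_σ + u_η and T_ss = u_ηη.
Hence T_τ - T_s = u_σ and the PDE becomes the heat equation u_σ = u_ηη on η ∈ ℝ.
Initial data: u(η,0) = T(η,0) = 2sin(5η). Each mode sin(nη) decays as exp(-n²σ) on ℝ, so u(η,σ) = Σ c_n exp(-n²σ) sin(nη) with c_5=2: u(η,σ) = 2exp(-25σ)sin(5η).
Substituting back: T(s,τ) = u(s + τ, τ).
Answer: T(s, τ) = 2exp(-25τ)sin(5s + 5τ)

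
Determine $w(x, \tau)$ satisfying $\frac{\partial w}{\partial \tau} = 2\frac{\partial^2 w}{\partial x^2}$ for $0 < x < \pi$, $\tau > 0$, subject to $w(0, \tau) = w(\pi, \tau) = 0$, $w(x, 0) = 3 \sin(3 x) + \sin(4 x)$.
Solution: Separating variables: $w = \sum c_n e^{-2n^2\tau} \sin(nx)$. From $w(x,0) = 3 \sin(3 x) + \sin(4 x)$: $c_3=3, c_4=1$.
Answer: $w(x, \tau) = 3 e^{-18 \tau} \sin(3 x) + e^{-32 \tau} \sin(4 x)$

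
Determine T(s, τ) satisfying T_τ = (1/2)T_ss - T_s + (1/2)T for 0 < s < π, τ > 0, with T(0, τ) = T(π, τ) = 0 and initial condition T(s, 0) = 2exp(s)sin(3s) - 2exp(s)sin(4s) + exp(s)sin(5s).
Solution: Substitute T = exp(s)u.
Then T_s = exp(s)(u_s + u), T_ss = exp(s)(u_ss + 2u_s + u), T_τ = exp(s)u_τ; substituting and dividing by exp(s), the lower-order terms cancel: u_τ = (1/2)u_ss (standard heat equation).
Data for u: u(s,0) = exp(-s)T(s,0) = 2sin(3s) - 2sin(4s) + sin(5s). The boundary conditions carry over: u(0,τ) = u(π,τ) = 0.
Separating variables: u = Σ c_n exp(-n²τ/2) sin(ns). From u(s,0) = 2sin(3s) - 2sin(4s) + sin(5s): c_3=2, c_4=-2, c_5=1.
So u(s,τ) = -2exp(-8τ)sin(4s) + 2exp(-9τ/2)sin(3s) + exp(-25τ/2)sin(5s), and T(s,τ) = exp(s)u(s,τ).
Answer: T(s, τ) = -2exp(s)exp(-8τ)sin(4s) + 2exp(s)exp(-9τ/2)sin(3s) + exp(s)exp(-25τ/2)sin(5s)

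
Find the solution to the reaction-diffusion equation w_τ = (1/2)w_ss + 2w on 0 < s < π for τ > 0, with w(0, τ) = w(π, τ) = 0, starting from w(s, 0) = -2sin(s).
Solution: Substitute w = exp(2τ)u.
Then w_τ = exp(2τ)(u_τ + 2u), w_ss = exp(2τ)u_ss; substituting and dividing by exp(2τ), the lower-order terms cancel: u_τ = (1/2)u_ss (standard heat equation).
Data for u: u(s,0) = w(s,0) = -2sin(s). The boundary conditions carry over: u(0,τ) = u(π,τ) = 0.
Separating variables: u = Σ c_n exp(-n²τ/2) sin(ns). From u(s,0) = -2sin(s): c_1=-2.
So u(s,τ) = -2exp(-τ/2)sin(s), and w(s,τ) = exp(2τ)u(s,τ).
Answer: w(s, τ) = -2exp(3τ/2)sin(s)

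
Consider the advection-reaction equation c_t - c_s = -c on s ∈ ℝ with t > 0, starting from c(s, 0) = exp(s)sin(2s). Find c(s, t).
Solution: Substitute c = exp(s)u.
Then c_s = exp(s)(u_s + u), c_t = exp(s)u_t; substituting and dividing by exp(s), the lower-order terms cancel: u_t - u_s = 0 (standard advection equation).
Data for u: u(s,0) = exp(-s)c(s,0) = sin(2s).
By characteristics (ds/dt = -1), u(s,t) = f(s + t) with f = u(·, 0).
So u(s,t) = sin(2s + 2t), and c(s,t) = exp(s)u(s,t).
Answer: c(s, t) = exp(s)sin(2s + 2t)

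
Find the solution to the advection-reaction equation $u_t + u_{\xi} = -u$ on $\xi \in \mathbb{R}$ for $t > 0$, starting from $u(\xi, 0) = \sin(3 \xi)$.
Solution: Substitute $u = e^{-t}w$, i.e. $w = e^{t}u$.
By the product rule, $u_t = e^{-t}(w_t - w)$, $u_{\xi} = e^{-t}w_{\xi}$.
Substituting into the PDE and dividing by $e^{-t}$: $w_t - w + w_{\xi} = -w$.
The lower-order terms cancel, leaving the standard advection equation $w_t + w_{\xi} = 0$.
Initial data for $w$: $w(\xi,0) = u(\xi,0) = \sin(3 \xi)$.
Solve for $w$:
  By method of characteristics (waves move right with speed 1):
  Along characteristics $\xi - t =$ const, $w$ is constant, so $w(\xi,t) = f(\xi - t)$ with $f = w( \cdot , 0)$.
Hence $w(\xi,t) = - \sin(3 t - 3 \xi)$.
Transform back: $u(\xi,t) = e^{-t}w(\xi,t)$.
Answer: $u(\xi, t) = e^{-t} \sin(3 \xi - 3 t)$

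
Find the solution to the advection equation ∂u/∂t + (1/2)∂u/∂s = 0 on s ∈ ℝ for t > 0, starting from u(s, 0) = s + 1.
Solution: By characteristics (ds/dt = 1/2), u(s,t) = f(s - (1/2)t) with f = u(·, 0).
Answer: u(s, t) = s - (1/2)t + 1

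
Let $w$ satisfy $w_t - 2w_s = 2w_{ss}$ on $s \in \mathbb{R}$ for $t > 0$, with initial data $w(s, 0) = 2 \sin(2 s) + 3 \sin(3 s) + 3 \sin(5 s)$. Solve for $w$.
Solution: Change to a moving frame: let $\eta = s + 2t$, $\sigma = t$ and write $w(s,t) = u(\eta,\sigma)$.
By the chain rule $w_t = u_{\sigma} + 2u_{\eta}$, $w_s = u_{\eta}$, $w_{ss} = u_{\eta\eta}$.
Then $w_t - 2w_s = u_{\sigma}$: the advection term cancels and the PDE becomes the heat equation $u_{\sigma} = 2u_{\eta\eta}$ on $\eta \in \mathbb{R}$.
Initial data: $u(\eta,0) = w(\eta,0) = 2 \sin(2 \eta) + 3 \sin(3 \eta) + 3 \sin(5 \eta)$.
On $\eta \in \mathbb{R}$ each mode satisfies $(\sin(n\eta))'' = -n^2 \sin(n\eta)$, so $e^{-2n^2\sigma} \sin(n\eta)$ solves the heat equation; by superposition $u(\eta,\sigma) = \sum c_n e^{-2n^2\sigma} \sin(n\eta)$.
Reading off the coefficients: $c_2=2, c_3=3, c_5=3$, so $u(\eta,\sigma) = 2 e^{-8 \sigma} \sin(2 \eta) + 3 e^{-18 \sigma} \sin(3 \eta) + 3 e^{-50 \sigma} \sin(5 \eta)$.
Substituting back $\eta = s + 2t$, $\sigma = t$: $w(s,t) = u(s + 2t, t)$.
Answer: $w(s, t) = 2 e^{-8 t} \sin(2 s + 4 t) + 3 e^{-18 t} \sin(3 s + 6 t) + 3 e^{-50 t} \sin(5 s + 10 t)$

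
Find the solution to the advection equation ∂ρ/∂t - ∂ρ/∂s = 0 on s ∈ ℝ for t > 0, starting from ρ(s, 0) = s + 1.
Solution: By characteristics (ds/dt = -1), ρ(s,t) = f(s + t) with f = ρ(·, 0).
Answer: ρ(s, t) = s + t + 1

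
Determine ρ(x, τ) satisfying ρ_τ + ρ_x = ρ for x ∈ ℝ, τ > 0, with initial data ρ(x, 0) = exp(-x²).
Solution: Substitute ρ = exp(τ)u, i.e. u = exp(-τ)ρ.
By the product rule, ρ_τ = exp(τ)(u_τ + u), ρ_x = exp(τ)u_x.
Substituting into the PDE and dividing by exp(τ): u_τ + u + u_x = u.
The lower-order terms cancel, leaving the standard advection equation u_τ + u_x = 0.
Initial data for u: u(x,0) = ρ(x,0) = exp(-x²).
Solve for u:
  By method of characteristics (waves move right with speed 1):
  Along characteristics x - τ = const, u is constant, so u(x,τ) = f(x - τ) with f = u(·, 0).
Hence u(x,τ) = exp(-(x - τ)²).
Transform back: ρ(x,τ) = exp(τ)u(x,τ).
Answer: ρ(x, τ) = exp(τ)exp(-(x - τ)²)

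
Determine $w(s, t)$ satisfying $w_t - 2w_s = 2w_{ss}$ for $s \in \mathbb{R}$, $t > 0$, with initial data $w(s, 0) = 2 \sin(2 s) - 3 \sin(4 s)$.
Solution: Change to a moving frame: let $\eta = s + 2t$, $\sigma = t$ and write $w(s,t) = u(\eta,\sigma)$.
By the chain rule $w_t = u_{\sigma} + 2u_{\eta}$, $w_s = u_{\eta}$, $w_{ss} = u_{\eta\eta}$.
Then $w_t - 2w_s = u_{\sigma}$: the advection term cancels and the PDE becomes the heat equation $u_{\sigma} = 2u_{\eta\eta}$ on $\eta \in \mathbb{R}$.
Initial data: $u(\eta,0) = w(\eta,0) = 2 \sin(2 \eta) - 3 \sin(4 \eta)$.
On $\eta \in \mathbb{R}$ each mode satisfies $(\sin(n\eta))'' = -n^2 \sin(n\eta)$, so $e^{-2n^2\sigma} \sin(n\eta)$ solves the heat equation; by superposition $u(\eta,\sigma) = \sum c_n e^{-2n^2\sigma} \sin(n\eta)$.
Reading off the coefficients: $c_2=2, c_4=-3$, so $u(\eta,\sigma) = 2 e^{-8 \sigma} \sin(2 \eta) - 3 e^{-32 \sigma} \sin(4 \eta)$.
Substituting back $\eta = s + 2t$, $\sigma = t$: $w(s,t) = u(s + 2t, t)$.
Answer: $w(s, t) = 2 e^{-8 t} \sin(2 s + 4 t) - 3 e^{-32 t} \sin(4 s + 8 t)$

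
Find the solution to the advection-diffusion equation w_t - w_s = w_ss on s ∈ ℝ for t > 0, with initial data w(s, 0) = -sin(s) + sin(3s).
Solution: Moving frame: η = s + t, σ = t, w = u(η,σ), so w_t = u_σ + u_η and w_ss = u_ηη.
Hence w_t - w_s = u_σ and the PDE becomes the heat equation u_σ = u_ηη on η ∈ ℝ.
Initial data: u(η,0) = w(η,0) = -sin(η) + sin(3η). Each mode sin(nη) decays as exp(-n²σ) on ℝ, so u(η,σ) = Σ c_n exp(-n²σ) sin(nη) with c_1=-1, c_3=1: u(η,σ) = -exp(-σ)sin(η) + exp(-9σ)sin(3η).
Substituting back: w(s,t) = u(s + t, t).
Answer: w(s, t) = -exp(-t)sin(s + t) + exp(-9t)sin(3s + 3t)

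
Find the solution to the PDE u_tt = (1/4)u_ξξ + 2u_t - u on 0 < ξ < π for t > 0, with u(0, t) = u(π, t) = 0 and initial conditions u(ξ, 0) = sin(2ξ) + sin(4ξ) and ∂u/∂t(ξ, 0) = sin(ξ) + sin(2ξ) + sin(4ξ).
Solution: Substitute u = exp(t)w, i.e. w = exp(-t)u.
By the product rule, u_t = exp(t)(w_t + w), u_tt = exp(t)(w_tt + 2w_t + w), u_ξξ = exp(t)w_ξξ.
Substituting into the PDE and dividing by exp(t): w_tt + 2w_t + w = (1/4)w_ξξ + 2(w_t + w) - w.
The lower-order terms cancel, leaving the standard wave equation w_tt = (1/4)w_ξξ.
Initial data for w: w(ξ,0) = u(ξ,0) = sin(2ξ) + sin(4ξ); w_t(ξ,0) = u_t(ξ,0) - u(ξ,0) = sin(ξ). The boundary conditions carry over: w(0,t) = w(π,t) = 0.
Solve for w:
  Using separation of variables w = X(ξ)T(t):
  Eigenfunctions: sin(nξ), n = 1, 2, 3, ...
  General solution: w(ξ, t) = Σ [A_n cos(n t/2) + B_n sin(n t/2)] sin(nξ)
  From w(ξ,0) = sin(2ξ) + sin(4ξ): A_2=1, A_4=1. From w_t(ξ,0) = sin(ξ), using w_t(ξ,0) = Σ ω_n B_n sin(nξ) with ω_n = n/2: B_1 = 1/(1/2) = 2.
Hence w(ξ,t) = 2sin(t/2)sin(ξ) + sin(2ξ)cos(t) + sin(4ξ)cos(2t).
Transform back: u(ξ,t) = exp(t)w(ξ,t).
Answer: u(ξ, t) = 2exp(t)sin(t/2)sin(ξ) + exp(t)sin(2ξ)cos(t) + exp(t)sin(4ξ)cos(2t)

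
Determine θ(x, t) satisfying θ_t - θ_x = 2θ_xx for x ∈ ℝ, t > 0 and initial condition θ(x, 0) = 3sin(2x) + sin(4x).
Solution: Moving frame: η = x + t, σ = t, θ = u(η,σ), so θ_t = u_σ + u_η and θ_xx = u_ηη.
Hence θ_t - θ_x = u_σ and the PDE becomes the heat equation u_σ = 2u_ηη on η ∈ ℝ.
Initial data: u(η,0) = θ(η,0) = 3sin(2η) + sin(4η). Each mode sin(nη) decays as exp(-2n²σ) on ℝ, so u(η,σ) = Σ c_n exp(-2n²σ) sin(nη) with c_2=3, c_4=1: u(η,σ) = 3exp(-8σ)sin(2η) + exp(-32σ)sin(4η).
Substituting back: θ(x,t) = u(x + t, t).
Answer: θ(x, t) = 3exp(-8t)sin(2t + 2x) + exp(-32t)sin(4t + 4x)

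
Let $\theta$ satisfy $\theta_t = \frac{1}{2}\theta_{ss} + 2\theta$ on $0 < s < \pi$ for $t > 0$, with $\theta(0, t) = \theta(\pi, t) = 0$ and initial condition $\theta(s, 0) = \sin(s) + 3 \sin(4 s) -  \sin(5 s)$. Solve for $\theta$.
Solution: Substitute $\theta = e^{2t}u$.
Then $\theta_t = e^{2t}(u_t + 2u)$, $\theta_{ss} = e^{2t}u_{ss}$; substituting and dividing by $e^{2t}$, the lower-order terms cancel: $u_t = \frac{1}{2}u_{ss}$ (standard heat equation).
Data for $u$: $u(s,0) = \theta(s,0) = \sin(s) + 3 \sin(4 s) - \sin(5 s)$. The boundary conditions carry over: $u(0,t) = u(\pi,t) = 0$.
Separating variables: $u = \sum c_n e^{-n^2t/2} \sin(ns)$. From $u(s,0) = \sin(s) + 3 \sin(4 s) - \sin(5 s)$: $c_1=1, c_4=3, c_5=-1$.
So $u(s,t) = 3 e^{-8 t} \sin(4 s) + e^{-t/2} \sin(s) - e^{-25 t/2} \sin(5 s)$, and $\theta(s,t) = e^{2t}u(s,t)$.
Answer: $\theta(s, t) = e^{3 t/2} \sin(s) + 3 e^{-6 t} \sin(4 s) -  e^{-21 t/2} \sin(5 s)$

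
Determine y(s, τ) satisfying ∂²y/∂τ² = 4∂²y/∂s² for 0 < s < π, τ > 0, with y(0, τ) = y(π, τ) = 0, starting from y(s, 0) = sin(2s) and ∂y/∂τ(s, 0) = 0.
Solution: Using separation of variables y = X(s)T(τ):
Eigenfunctions: sin(ns), n = 1, 2, 3, ...
General solution: y(s, τ) = Σ [A_n cos(2n τ) + B_n sin(2n τ)] sin(ns)
From y(s,0) = sin(2s): A_2=1. From y_τ(s,0) = 0: all B_n = 0.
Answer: y(s, τ) = sin(2s)cos(4τ)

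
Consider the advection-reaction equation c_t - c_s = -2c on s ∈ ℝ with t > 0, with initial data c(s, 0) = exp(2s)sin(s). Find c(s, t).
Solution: Substitute c = exp(2s)u, i.e. u = exp(-2s)c.
By the product rule, c_s = exp(2s)(u_s + 2u), c_t = exp(2s)u_t.
Substituting into the PDE and dividing by exp(2s): u_t - (u_s + 2u) = -2u.
The lower-order terms cancel, leaving the standard advection equation u_t - u_s = 0.
Initial data for u: u(s,0) = exp(-2s)c(s,0) = sin(s).
Solve for u:
  By method of characteristics (waves move left with speed 1):
  Along characteristics s + t = const, u is constant, so u(s,t) = f(s + t) with f = u(·, 0).
Hence u(s,t) = sin(s + t).
Transform back: c(s,t) = exp(2s)u(s,t).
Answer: c(s, t) = exp(2s)sin(s + t)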